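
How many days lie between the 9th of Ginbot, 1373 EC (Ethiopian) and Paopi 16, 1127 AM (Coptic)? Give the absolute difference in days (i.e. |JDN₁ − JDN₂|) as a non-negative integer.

First date → JDN 2225592; second date → JDN 2236346.
The interval is |2225592 − 2236346| = 10754 days.

10754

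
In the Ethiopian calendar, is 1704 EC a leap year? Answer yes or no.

1704 mod 4 = 0; in the Ethiopian calendar a year is leap when year mod 4 = 3, so it is a common year.

no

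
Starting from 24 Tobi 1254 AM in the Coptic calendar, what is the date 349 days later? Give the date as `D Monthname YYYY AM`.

JDN of 24 Tobi 1254 AM = 2282831.
2282831 + 349 = 2283180.
JDN 2283180 in the Coptic calendar is 8 Tobi 1255 AM.

8 Tobi 1255 AM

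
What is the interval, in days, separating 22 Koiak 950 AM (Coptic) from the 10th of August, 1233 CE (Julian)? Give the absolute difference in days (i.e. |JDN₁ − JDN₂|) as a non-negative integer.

130

First date → JDN 2171763; second date → JDN 2171633.
The interval is |2171763 − 2171633| = 130 days.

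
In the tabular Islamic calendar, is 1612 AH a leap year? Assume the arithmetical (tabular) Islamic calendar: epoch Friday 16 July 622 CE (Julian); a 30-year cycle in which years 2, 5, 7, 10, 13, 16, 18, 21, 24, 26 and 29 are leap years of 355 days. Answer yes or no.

Year 1612 AH is year 22 of its 30-year cycle; leap positions are 2, 5, 7, 10, 13, 16, 18, 21, 24, 26, 29, so it is a common year (354 days).

no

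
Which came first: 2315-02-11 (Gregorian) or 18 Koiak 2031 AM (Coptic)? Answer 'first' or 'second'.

second

First date → JDN 2566637; second date → JDN 2566594.
JDN 2566594 < JDN 2566637, so the second date is earlier.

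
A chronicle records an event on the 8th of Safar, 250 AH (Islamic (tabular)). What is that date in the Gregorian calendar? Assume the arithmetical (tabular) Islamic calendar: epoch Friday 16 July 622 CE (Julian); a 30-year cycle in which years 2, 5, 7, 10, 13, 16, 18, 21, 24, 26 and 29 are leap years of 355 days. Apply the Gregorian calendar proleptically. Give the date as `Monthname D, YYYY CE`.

March 25, 864 CE

Both dates share Julian Day Number 2036714; in the Gregorian calendar that is 25 March 864 CE.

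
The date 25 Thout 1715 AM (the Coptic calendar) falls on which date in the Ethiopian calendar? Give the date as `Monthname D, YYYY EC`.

Meskerem 25, 1991 EC

Julian Day Number of the source date = 2451092.
Converting JDN 2451092 to the Ethiopian calendar gives 25 Meskerem 1991 EC.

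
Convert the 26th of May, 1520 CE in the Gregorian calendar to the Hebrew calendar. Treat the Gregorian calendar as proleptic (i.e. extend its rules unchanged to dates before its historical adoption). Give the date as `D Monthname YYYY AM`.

Julian Day Number of the source date = 2276374.
Converting JDN 2276374 to the Hebrew calendar gives 28 Iyar 5280 AM.

28 Iyar 5280 AM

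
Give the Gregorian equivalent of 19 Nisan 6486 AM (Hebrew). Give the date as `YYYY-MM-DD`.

2726-04-14

Both dates share Julian Day Number 2716814; in the Gregorian calendar that is 14 April 2726 CE.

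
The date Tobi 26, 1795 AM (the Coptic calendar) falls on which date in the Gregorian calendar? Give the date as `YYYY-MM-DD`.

2079-02-03

Both dates share Julian Day Number 2480433; in the Gregorian calendar that is 3 February 2079 CE.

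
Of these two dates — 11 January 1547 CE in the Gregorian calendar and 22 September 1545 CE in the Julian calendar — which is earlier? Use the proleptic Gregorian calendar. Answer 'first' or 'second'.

Converting both to JDN: 2286100 vs 2285634; the smaller is the second.

second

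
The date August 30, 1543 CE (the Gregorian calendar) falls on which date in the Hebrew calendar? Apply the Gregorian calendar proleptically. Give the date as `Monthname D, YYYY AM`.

Julian Day Number of the source date = 2284870.
Converting JDN 2284870 to the Hebrew calendar gives 20 Elul 5303 AM.

Elul 20, 5303 AM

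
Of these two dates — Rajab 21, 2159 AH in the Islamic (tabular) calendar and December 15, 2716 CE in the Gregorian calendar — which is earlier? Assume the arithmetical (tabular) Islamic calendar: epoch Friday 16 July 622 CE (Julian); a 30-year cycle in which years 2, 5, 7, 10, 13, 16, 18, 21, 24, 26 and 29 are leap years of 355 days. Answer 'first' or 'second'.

First date → JDN 2713360; second date → JDN 2713407.
JDN 2713360 < JDN 2713407, so the first date is earlier.

first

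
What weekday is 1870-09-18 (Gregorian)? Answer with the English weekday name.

Sunday

2404324 ≡ 6 (mod 7); counting from Monday = 0 gives Sunday.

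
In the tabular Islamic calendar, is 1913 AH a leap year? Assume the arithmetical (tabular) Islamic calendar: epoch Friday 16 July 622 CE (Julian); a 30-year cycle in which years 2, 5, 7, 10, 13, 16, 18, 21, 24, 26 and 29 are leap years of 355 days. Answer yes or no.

Year 1913 AH is year 23 of its 30-year cycle; leap positions are 2, 5, 7, 10, 13, 16, 18, 21, 24, 26, 29, so it is a common year (354 days).

no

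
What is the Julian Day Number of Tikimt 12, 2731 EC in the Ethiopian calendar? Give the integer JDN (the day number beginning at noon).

In the Gregorian calendar the same day is 28 October 2738.
JDN 2451545 is 1 January 2000 CE (Gregorian); the target day is +269849 days from there, so JDN = 2721394.

2721394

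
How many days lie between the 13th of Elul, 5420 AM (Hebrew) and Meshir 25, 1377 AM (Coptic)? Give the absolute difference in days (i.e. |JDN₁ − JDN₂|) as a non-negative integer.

193

First date → JDN 2327595; second date → JDN 2327788.
The interval is |2327595 − 2327788| = 193 days.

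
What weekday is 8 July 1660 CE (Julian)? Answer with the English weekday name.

Equivalently 18 July 1660 Gregorian, JDN 2327562.
JDN 2327562 mod 7 = 6, and JDN 0 was a Monday, so this is a Sunday.

Sunday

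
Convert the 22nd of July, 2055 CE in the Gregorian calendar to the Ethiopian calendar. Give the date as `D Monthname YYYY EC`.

15 Hamle 2047 EC

Julian Day Number of the source date = 2471836.
Converting JDN 2471836 to the Ethiopian calendar gives 15 Hamle 2047 EC.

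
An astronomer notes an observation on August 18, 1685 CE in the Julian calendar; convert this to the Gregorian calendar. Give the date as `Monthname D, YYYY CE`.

August 28, 1685 CE

The Julian–Gregorian offset here is 10 days (Julian trailing).
18 August 1685 Julian + 10 days → 28 August 1685 Gregorian.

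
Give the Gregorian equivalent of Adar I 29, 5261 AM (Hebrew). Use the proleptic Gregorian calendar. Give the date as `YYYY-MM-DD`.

Julian Day Number of the source date = 2269346.
Converting JDN 2269346 to the Gregorian calendar gives 27 February 1501 CE.

1501-02-27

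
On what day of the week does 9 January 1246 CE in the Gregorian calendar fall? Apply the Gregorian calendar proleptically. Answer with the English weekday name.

JDN 2176161 mod 7 = 1, and JDN 0 was a Monday, so this is a Tuesday.

Tuesday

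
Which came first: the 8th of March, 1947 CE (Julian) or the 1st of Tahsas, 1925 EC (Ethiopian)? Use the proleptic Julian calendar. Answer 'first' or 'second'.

second

The two dates have Julian Day Numbers 2432266 and 2427052 respectively.
Since 2427052 < 2432266, the second date comes first.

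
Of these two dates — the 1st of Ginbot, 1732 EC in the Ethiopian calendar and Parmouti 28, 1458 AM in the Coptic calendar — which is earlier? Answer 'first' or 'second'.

first

The two dates have Julian Day Numbers 2356709 and 2357436 respectively.
Since 2356709 < 2357436, the first date comes first.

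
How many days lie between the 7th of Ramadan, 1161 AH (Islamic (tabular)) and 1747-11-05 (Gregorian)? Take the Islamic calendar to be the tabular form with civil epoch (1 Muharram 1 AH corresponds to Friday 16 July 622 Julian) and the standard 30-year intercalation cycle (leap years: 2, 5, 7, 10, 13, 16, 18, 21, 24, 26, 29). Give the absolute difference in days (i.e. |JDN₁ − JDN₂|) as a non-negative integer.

JDN of the first date = 2359747.
JDN of the second date = 2359447.
|2359447 − 2359747| = 300.

300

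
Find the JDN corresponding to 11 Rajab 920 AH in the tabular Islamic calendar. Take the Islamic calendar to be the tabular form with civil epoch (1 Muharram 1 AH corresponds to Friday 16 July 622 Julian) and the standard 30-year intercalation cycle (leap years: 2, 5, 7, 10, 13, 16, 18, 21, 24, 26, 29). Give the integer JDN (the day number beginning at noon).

Equivalently 11 September 1514 (proleptic Gregorian).
JDN 2451545 is 1 January 2000 CE (Gregorian); the target day is −177255 days from there, so JDN = 2274290.

2274290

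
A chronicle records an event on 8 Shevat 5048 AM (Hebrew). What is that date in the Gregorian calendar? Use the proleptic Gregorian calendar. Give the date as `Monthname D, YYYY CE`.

Both dates share Julian Day Number 2191513; in the Gregorian calendar that is 21 January 1288 CE.

January 21, 1288 CE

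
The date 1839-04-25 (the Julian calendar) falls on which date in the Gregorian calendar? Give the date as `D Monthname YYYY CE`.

7 May 1839 CE

The Julian–Gregorian offset here is 12 days (Julian trailing).
25 April 1839 Julian + 12 days → 7 May 1839 Gregorian.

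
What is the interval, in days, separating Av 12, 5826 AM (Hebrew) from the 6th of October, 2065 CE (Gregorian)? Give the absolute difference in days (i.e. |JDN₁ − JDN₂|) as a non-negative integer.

First date → JDN 2475866; second date → JDN 2475565.
The interval is |2475866 − 2475565| = 301 days.

301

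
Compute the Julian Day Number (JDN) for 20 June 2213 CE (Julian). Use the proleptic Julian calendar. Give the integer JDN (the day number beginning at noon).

In the Gregorian calendar the same day is 5 July 2213.
JDN 2299161 is 15 October 1582 CE (Gregorian); the target day is +230366 days from there, so JDN = 2529527.

2529527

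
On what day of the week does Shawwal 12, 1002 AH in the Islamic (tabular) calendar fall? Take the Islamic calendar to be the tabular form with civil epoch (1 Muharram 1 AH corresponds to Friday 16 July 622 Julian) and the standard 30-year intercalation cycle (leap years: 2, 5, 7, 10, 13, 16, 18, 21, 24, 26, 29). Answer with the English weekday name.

This is JDN 2303438 (1 July 1594 Gregorian).
JDN 2303438 mod 7 = 4, and JDN 0 was a Monday, so this is a Friday.

Friday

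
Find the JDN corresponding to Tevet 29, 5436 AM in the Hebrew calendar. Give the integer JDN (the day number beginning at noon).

In the Gregorian calendar the same day is 15 January 1676.
JDN 2400001 is 17 November 1858 CE (Gregorian), MJD 0; the target day is −66780 days from there, so JDN = 2333221.

2333221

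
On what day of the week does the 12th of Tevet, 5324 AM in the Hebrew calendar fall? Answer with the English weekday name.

Tuesday

Equivalently 7 January 1564 Gregorian, JDN 2292305.
JDN 2292305 mod 7 = 1, and JDN 0 was a Monday, so this is a Tuesday.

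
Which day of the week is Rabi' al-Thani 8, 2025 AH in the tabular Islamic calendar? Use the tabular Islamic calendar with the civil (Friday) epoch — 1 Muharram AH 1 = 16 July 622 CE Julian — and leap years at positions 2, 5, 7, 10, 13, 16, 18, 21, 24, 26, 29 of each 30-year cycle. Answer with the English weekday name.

This is JDN 2665774 (16 July 2586 Gregorian).
2665774 ≡ 6 (mod 7); counting from Monday = 0 gives Sunday.

Sunday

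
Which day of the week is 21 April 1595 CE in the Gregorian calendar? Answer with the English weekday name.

Friday

Since JDN mod 7 = 4 (0 = Monday), the day is Friday.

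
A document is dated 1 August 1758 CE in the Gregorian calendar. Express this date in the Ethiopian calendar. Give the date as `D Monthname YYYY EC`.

Both dates share Julian Day Number 2363369; in the Ethiopian calendar that is 27 Hamle 1750 EC.

27 Hamle 1750 EC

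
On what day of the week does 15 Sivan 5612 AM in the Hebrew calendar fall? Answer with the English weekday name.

In the Gregorian calendar this is 2 June 1852 (JDN 2397642).
2397642 ≡ 2 (mod 7); counting from Monday = 0 gives Wednesday.

Wednesday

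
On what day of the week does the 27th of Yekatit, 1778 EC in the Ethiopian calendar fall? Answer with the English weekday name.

Saturday

This is JDN 2373446 (4 March 1786 Gregorian).
JDN 2373446 mod 7 = 5, and JDN 0 was a Monday, so this is a Saturday.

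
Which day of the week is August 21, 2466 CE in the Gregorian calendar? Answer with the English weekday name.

Since JDN mod 7 = 5 (0 = Monday), the day is Saturday.

Saturday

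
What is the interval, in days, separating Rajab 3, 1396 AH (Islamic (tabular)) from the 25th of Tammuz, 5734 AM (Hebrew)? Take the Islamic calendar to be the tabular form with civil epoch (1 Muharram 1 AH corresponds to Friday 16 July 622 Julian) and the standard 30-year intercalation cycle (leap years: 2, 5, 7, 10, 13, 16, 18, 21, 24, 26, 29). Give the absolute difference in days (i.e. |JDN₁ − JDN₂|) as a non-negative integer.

First date → JDN 2442960; second date → JDN 2442244.
The interval is |2442960 − 2442244| = 716 days.

716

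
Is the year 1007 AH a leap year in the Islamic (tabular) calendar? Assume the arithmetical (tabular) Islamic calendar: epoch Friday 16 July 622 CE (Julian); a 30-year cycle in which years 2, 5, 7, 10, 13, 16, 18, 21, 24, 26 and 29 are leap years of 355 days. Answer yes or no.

no

Year 1007 AH is year 17 of its 30-year cycle; leap positions are 2, 5, 7, 10, 13, 16, 18, 21, 24, 26, 29, so it is a common year (354 days).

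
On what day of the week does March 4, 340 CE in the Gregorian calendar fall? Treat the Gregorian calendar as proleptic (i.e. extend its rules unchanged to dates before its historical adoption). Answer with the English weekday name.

Monday

Since JDN mod 7 = 0 (0 = Monday), the day is Monday.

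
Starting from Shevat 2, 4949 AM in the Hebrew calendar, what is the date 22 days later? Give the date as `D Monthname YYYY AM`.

Counting 22 days forward from JDN 2155362 reaches JDN 2155384, which is 24 Shevat 4949 AM.

24 Shevat 4949 AM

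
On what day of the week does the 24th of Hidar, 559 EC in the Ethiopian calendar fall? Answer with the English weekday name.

This is JDN 1928113 (22 November 566 Gregorian).
1928113 ≡ 5 (mod 7); counting from Monday = 0 gives Saturday.

Saturday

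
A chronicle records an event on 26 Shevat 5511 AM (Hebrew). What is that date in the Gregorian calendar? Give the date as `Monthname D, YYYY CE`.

February 21, 1751 CE

Both dates share Julian Day Number 2360651; in the Gregorian calendar that is 21 February 1751 CE.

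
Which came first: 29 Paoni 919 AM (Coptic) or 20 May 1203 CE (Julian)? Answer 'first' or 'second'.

The two dates have Julian Day Numbers 2160627 and 2160593 respectively.
Since 2160593 < 2160627, the second date comes first.

second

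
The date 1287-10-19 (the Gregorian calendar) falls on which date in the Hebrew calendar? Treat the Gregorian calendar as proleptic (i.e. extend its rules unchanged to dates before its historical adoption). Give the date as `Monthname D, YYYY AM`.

Julian Day Number of the source date = 2191419.
Converting JDN 2191419 to the Hebrew calendar gives 2 Cheshvan 5048 AM.

Cheshvan 2, 5048 AM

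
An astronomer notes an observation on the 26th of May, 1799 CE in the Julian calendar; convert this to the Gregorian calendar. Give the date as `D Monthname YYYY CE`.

For dates in this range the Gregorian date is 11 days ahead of the Julian.
26 May 1799 Julian + 11 days → 6 June 1799 Gregorian.

6 June 1799 CE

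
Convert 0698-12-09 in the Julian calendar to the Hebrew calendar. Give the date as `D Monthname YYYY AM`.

The source date corresponds to 12 December 698 in the proleptic Gregorian calendar (JDN 1976345).
That day falls on 30 Kislev 4459 AM in the Hebrew calendar.

30 Kislev 4459 AM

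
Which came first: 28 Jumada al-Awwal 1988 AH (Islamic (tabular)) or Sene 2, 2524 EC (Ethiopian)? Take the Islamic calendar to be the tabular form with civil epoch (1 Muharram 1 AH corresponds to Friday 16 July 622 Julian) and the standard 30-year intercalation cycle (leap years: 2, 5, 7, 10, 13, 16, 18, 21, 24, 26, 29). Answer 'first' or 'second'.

second

First date → JDN 2652712; second date → JDN 2646018.
JDN 2646018 < JDN 2652712, so the second date is earlier.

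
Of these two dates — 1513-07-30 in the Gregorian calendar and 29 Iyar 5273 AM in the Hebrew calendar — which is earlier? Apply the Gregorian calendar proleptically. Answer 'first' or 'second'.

First date → JDN 2273882; second date → JDN 2273806.
JDN 2273806 < JDN 2273882, so the second date is earlier.

second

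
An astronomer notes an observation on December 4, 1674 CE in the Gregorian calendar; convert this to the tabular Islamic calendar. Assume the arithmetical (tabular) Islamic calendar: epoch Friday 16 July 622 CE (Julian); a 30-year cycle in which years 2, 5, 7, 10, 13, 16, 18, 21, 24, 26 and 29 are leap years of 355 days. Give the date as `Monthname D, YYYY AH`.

Both dates share Julian Day Number 2332814; in the tabular Islamic calendar that is 6 Ramadan 1085 AH.

Ramadan 6, 1085 AH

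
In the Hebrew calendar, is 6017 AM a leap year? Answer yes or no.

Hebrew year 6017 is year 13 of its 19-year Metonic cycle; leap years are at positions 3, 6, 8, 11, 14, 17, 19, so it is a common year (12 months).

no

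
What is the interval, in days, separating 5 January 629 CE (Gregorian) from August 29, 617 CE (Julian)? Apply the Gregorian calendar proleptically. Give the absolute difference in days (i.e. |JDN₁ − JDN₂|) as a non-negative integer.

First date → JDN 1950802; second date → JDN 1946658.
The interval is |1950802 − 1946658| = 4144 days.

4144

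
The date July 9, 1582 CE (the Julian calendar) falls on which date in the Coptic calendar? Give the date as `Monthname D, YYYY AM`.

Epip 15, 1298 AM

Both dates share Julian Day Number 2299073; in the Coptic calendar that is 15 Epip 1298 AM.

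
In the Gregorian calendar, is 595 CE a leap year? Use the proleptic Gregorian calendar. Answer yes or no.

no

595 is not divisible by 4, so it is a common year.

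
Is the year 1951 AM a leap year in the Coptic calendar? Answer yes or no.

yes

1951 mod 4 = 3; in the Coptic calendar a year is leap when year mod 4 = 3, so it is a leap year.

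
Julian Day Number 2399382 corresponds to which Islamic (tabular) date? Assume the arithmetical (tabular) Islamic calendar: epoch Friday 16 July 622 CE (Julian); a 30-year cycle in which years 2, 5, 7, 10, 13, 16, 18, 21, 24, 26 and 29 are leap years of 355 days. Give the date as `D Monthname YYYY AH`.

12 Rajab 1273 AH

The Gregorian equivalent of JDN 2399382 is 8 March 1857.
In the tabular Islamic calendar that day is 12 Rajab 1273 AH.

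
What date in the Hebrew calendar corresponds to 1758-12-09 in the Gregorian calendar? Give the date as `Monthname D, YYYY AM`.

Kislev 9, 5519 AM

Both dates share Julian Day Number 2363499; in the Hebrew calendar that is 9 Kislev 5519 AM.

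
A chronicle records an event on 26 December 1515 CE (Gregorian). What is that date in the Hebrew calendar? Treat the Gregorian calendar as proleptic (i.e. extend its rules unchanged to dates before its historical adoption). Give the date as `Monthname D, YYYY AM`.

Tevet 10, 5276 AM

Julian Day Number of the source date = 2274761.
Converting JDN 2274761 to the Hebrew calendar gives 10 Tevet 5276 AM.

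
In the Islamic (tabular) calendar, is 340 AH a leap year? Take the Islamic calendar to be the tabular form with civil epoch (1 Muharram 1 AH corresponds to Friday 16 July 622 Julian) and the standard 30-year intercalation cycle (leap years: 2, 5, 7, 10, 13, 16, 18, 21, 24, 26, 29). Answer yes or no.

Year 340 AH is year 10 of its 30-year cycle; leap positions are 2, 5, 7, 10, 13, 16, 18, 21, 24, 26, 29, so it is a leap year (355 days).

yes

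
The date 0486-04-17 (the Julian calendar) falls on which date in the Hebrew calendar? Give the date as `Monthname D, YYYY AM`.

Nisan 27, 4246 AM

Both dates share Julian Day Number 1898676; in the Hebrew calendar that is 27 Nisan 4246 AM.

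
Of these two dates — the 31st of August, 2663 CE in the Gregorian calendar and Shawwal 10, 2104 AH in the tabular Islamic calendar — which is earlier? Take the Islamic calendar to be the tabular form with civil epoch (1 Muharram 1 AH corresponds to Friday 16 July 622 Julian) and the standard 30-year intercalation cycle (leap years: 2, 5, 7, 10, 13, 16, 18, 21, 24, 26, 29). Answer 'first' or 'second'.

The two dates have Julian Day Numbers 2693943 and 2693948 respectively.
Since 2693943 < 2693948, the first date comes first.

first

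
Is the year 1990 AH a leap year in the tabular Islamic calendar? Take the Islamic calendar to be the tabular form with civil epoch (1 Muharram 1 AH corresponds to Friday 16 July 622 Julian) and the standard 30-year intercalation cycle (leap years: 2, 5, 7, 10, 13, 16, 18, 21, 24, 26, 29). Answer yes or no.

yes

Year 1990 AH is year 10 of its 30-year cycle; leap positions are 2, 5, 7, 10, 13, 16, 18, 21, 24, 26, 29, so it is a leap year (355 days).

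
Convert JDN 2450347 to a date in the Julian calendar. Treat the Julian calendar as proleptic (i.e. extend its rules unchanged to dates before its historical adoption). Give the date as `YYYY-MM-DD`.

JDN 2450347 is 20 September 1996 in the Gregorian calendar.
In the Julian calendar that day is 1996-09-07.

1996-09-07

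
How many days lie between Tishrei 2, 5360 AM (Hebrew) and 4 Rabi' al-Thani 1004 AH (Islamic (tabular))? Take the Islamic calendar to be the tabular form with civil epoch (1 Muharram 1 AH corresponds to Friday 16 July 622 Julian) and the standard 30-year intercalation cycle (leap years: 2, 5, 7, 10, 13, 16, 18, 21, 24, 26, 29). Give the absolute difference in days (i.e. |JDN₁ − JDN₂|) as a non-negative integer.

1384

First date → JDN 2305346; second date → JDN 2303962.
The interval is |2305346 − 2303962| = 1384 days.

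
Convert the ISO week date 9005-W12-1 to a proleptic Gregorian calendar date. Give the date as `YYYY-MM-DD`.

9005-03-18

ISO week 1 of 9005 is the week containing the first Thursday of 9005.
Week 12, day 1 (Monday) lands on 9005-03-18.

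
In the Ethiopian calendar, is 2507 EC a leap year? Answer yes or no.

2507 mod 4 = 3; in the Ethiopian calendar a year is leap when year mod 4 = 3, so it is a leap year.

yes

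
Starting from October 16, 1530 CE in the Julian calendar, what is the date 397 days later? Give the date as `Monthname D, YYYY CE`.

The starting date is JDN 2280179; 2280179 + 397 = 2280576.
JDN 2280576 corresponds to November 17, 1531 CE.

November 17, 1531 CE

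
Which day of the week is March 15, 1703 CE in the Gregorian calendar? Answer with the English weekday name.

Thursday

2343141 ≡ 3 (mod 7); counting from Monday = 0 gives Thursday.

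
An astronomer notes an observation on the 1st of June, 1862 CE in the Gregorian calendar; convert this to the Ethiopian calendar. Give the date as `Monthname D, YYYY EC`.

Both dates share Julian Day Number 2401293; in the Ethiopian calendar that is 25 Ginbot 1854 EC.

Ginbot 25, 1854 EC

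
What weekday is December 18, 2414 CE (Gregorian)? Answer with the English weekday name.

JDN 2603107 mod 7 = 3, and JDN 0 was a Monday, so this is a Thursday.

Thursday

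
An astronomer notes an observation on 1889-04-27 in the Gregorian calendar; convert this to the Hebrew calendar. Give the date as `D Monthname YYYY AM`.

26 Nisan 5649 AM

Julian Day Number of the source date = 2411120.
Converting JDN 2411120 to the Hebrew calendar gives 26 Nisan 5649 AM.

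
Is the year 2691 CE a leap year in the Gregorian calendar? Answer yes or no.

no

2691 is not divisible by 4, so it is a common year.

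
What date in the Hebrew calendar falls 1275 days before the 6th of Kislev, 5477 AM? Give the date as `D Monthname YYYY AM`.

The starting date is JDN 2348140; 2348140 − 1275 = 2346865.
JDN 2346865 corresponds to 29 Iyar 5473 AM.

29 Iyar 5473 AM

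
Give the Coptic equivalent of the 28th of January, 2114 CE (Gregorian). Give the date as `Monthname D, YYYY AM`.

Tobi 19, 1830 AM

Both dates share Julian Day Number 2493210; in the Coptic calendar that is 19 Tobi 1830 AM.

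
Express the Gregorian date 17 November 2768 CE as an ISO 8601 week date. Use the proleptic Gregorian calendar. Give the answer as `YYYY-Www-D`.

The weekday is Sunday (ISO weekday 7).
That Sunday belongs to ISO week 46 of ISO year 2768.

2768-W46-7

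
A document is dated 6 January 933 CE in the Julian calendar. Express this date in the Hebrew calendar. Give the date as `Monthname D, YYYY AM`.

Shevat 7, 4693 AM

The source date corresponds to 11 January 933 in the proleptic Gregorian calendar (JDN 2061842).
That day falls on 7 Shevat 4693 AM in the Hebrew calendar.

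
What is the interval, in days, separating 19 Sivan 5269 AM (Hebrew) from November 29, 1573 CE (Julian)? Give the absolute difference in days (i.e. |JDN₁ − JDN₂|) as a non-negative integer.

23551

JDN of the first date = 2272378.
JDN of the second date = 2295929.
|2295929 − 2272378| = 23551.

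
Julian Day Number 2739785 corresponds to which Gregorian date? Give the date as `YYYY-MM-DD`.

2789-03-05

Counting from JDN 2299161 = 15 Oct 1582 gives an offset of 440624 days.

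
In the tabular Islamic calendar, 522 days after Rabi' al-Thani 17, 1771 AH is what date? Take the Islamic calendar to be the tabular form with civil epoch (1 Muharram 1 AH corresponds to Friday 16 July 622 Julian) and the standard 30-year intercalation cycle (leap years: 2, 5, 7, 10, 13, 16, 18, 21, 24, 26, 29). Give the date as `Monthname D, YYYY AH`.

Counting 522 days forward from JDN 2575774 reaches JDN 2576296, which is Shawwal 8, 1772 AH.

Shawwal 8, 1772 AH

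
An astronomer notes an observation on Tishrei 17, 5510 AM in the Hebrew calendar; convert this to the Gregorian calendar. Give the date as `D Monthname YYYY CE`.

Both dates share Julian Day Number 2360141; in the Gregorian calendar that is 29 September 1749 CE.

29 September 1749 CE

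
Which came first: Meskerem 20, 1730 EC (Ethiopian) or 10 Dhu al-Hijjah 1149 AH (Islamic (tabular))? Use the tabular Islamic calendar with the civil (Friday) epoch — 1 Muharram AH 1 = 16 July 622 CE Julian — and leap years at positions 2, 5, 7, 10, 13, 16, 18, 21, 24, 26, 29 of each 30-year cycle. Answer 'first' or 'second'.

The two dates have Julian Day Numbers 2355757 and 2355587 respectively.
Since 2355587 < 2355757, the second date comes first.

second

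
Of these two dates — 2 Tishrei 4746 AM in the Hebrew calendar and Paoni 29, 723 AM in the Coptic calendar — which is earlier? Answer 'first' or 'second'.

First date → JDN 2081090; second date → JDN 2089038.
JDN 2081090 < JDN 2089038, so the first date is earlier.

first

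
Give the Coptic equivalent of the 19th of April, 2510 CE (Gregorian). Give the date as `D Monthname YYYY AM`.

Both dates share Julian Day Number 2637927; in the Coptic calendar that is 7 Parmouti 2226 AM.

7 Parmouti 2226 AM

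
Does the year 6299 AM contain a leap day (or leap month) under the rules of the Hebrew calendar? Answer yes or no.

Hebrew year 6299 is year 10 of its 19-year Metonic cycle; leap years are at positions 3, 6, 8, 11, 14, 17, 19, so it is a common year (12 months).

no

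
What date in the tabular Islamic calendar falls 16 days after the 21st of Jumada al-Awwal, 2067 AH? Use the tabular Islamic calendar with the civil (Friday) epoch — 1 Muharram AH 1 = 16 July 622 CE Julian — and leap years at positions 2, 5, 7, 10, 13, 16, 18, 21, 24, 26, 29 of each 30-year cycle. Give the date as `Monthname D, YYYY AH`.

Jumada al-Thani 7, 2067 AH

The starting date is JDN 2680700; 2680700 + 16 = 2680716.
JDN 2680716 corresponds to Jumada al-Thani 7, 2067 AH.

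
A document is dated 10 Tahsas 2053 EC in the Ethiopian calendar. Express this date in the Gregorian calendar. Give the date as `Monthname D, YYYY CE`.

December 19, 2060 CE

Both dates share Julian Day Number 2473813; in the Gregorian calendar that is 19 December 2060 CE.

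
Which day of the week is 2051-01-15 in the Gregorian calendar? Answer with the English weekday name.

Sunday

JDN 2470187 mod 7 = 6, and JDN 0 was a Monday, so this is a Sunday.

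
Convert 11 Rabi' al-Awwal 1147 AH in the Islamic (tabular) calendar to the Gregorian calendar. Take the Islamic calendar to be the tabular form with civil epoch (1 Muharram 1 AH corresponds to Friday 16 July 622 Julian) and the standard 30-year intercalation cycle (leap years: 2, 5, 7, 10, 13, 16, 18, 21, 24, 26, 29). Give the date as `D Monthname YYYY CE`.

Julian Day Number of the source date = 2354613.
Converting JDN 2354613 to the Gregorian calendar gives 11 August 1734 CE.

11 August 1734 CE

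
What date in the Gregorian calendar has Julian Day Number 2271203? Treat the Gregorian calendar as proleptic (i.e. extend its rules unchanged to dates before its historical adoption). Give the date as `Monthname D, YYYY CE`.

March 30, 1506 CE

Counting from JDN 2299161 = 15 Oct 1582 gives an offset of -27958 days.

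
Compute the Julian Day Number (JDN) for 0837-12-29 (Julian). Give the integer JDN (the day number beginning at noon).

In the proleptic Gregorian calendar the same day is 2 January 838.
JDN 2400001 is 17 November 1858 CE (Gregorian), MJD 0; the target day is −372866 days from there, so JDN = 2027135.

2027135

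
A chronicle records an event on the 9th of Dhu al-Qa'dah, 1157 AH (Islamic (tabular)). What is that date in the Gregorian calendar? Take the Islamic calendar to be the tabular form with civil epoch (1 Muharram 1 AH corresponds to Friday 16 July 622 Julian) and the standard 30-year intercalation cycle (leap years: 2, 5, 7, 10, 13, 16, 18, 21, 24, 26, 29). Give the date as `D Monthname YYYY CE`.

14 December 1744 CE

Both dates share Julian Day Number 2358391; in the Gregorian calendar that is 14 December 1744 CE.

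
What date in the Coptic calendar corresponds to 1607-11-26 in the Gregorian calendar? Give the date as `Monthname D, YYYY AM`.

Hathor 19, 1324 AM

Both dates share Julian Day Number 2308334; in the Coptic calendar that is 19 Hathor 1324 AM.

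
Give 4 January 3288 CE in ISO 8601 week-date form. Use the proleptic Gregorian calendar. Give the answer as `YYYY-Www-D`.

3288-W01-7

The weekday is Sunday (ISO weekday 7).
That Sunday belongs to ISO week 1 of ISO year 3288.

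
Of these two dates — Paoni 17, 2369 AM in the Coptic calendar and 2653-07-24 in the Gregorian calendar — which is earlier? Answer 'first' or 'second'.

The two dates have Julian Day Numbers 2690228 and 2690253 respectively.
Since 2690228 < 2690253, the first date comes first.

first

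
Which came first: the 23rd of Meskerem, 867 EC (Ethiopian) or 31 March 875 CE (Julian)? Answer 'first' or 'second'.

First date → JDN 2040549; second date → JDN 2040741.
JDN 2040549 < JDN 2040741, so the first date is earlier.

first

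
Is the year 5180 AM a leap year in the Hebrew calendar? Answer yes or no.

no

Hebrew year 5180 is year 12 of its 19-year Metonic cycle; leap years are at positions 3, 6, 8, 11, 14, 17, 19, so it is a common year (12 months).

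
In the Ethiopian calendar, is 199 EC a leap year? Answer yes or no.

yes

199 mod 4 = 3; in the Ethiopian calendar a year is leap when year mod 4 = 3, so it is a leap year.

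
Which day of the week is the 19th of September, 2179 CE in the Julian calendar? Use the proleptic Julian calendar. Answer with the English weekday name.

Sunday

Equivalently 3 October 2179 Gregorian, JDN 2517199.
Since JDN mod 7 = 6 (0 = Monday), the day is Sunday.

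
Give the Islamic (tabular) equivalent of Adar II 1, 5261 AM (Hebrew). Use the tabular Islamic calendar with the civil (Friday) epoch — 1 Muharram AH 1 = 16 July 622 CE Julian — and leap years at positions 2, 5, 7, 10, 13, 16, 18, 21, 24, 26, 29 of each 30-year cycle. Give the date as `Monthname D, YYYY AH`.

Both dates share Julian Day Number 2269348; in the tabular Islamic calendar that is 30 Rajab 906 AH.

Rajab 30, 906 AH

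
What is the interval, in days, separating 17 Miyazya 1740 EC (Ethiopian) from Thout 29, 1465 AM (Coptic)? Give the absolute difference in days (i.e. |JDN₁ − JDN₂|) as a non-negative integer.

167

First date → JDN 2359617; second date → JDN 2359784.
The interval is |2359617 − 2359784| = 167 days.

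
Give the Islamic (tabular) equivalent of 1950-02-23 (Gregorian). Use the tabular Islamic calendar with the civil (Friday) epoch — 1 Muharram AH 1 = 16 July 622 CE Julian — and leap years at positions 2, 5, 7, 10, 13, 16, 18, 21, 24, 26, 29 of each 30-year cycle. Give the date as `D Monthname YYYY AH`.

5 Jumada al-Awwal 1369 AH

Both dates share Julian Day Number 2433336; in the tabular Islamic calendar that is 5 Jumada al-Awwal 1369 AH.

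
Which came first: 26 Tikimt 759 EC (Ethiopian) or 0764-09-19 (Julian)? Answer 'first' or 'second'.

The two dates have Julian Day Numbers 2001135 and 2000371 respectively.
Since 2000371 < 2001135, the second date comes first.

second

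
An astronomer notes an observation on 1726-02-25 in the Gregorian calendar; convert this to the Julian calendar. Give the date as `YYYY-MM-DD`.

For dates in this range the Gregorian date is 11 days ahead of the Julian.
25 February 1726 Gregorian − 11 days → 14 February 1726 Julian.

1726-02-14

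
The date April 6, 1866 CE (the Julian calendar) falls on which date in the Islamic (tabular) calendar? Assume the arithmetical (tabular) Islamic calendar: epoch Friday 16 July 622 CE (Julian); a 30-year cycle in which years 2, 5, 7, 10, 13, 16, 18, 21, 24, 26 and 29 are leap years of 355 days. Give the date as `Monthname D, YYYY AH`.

Both dates share Julian Day Number 2402710; in the tabular Islamic calendar that is 2 Dhu al-Hijjah 1282 AH.

Dhu al-Hijjah 2, 1282 AH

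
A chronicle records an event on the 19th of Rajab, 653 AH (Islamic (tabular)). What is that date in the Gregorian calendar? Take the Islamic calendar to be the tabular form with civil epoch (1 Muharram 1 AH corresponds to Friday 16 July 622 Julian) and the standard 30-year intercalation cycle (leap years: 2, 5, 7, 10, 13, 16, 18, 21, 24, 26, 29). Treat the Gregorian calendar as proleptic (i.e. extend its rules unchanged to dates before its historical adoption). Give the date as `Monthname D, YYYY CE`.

Both dates share Julian Day Number 2179682; in the Gregorian calendar that is 31 August 1255 CE.

August 31, 1255 CE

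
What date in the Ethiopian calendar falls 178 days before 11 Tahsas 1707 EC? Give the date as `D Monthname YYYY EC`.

18 Sene 1706 EC

Counting 178 days back from JDN 2347437 reaches JDN 2347259, which is 18 Sene 1706 EC.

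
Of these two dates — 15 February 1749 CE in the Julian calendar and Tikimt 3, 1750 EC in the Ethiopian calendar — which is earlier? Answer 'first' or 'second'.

first

First date → JDN 2359926; second date → JDN 2363075.
JDN 2359926 < JDN 2363075, so the first date is earlier.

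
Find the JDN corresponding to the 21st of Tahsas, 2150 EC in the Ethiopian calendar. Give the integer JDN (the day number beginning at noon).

2509253

In the Gregorian calendar the same day is 31 December 2157.
JDN 2299161 is 15 October 1582 CE (Gregorian); the target day is +210092 days from there, so JDN = 2509253.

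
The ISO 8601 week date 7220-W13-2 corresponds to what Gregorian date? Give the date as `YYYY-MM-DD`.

ISO week 1 of 7220 is the week containing the first Thursday of 7220.
Week 13, day 2 (Tuesday) lands on 7220-03-24.

7220-03-24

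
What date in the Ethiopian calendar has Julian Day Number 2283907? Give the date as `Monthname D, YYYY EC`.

Tir 4, 1533 EC

The proleptic Gregorian equivalent of JDN 2283907 is 9 January 1541.
In the Ethiopian calendar that day is Tir 4, 1533 EC.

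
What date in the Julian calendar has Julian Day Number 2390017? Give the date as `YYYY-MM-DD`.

1831-07-06

JDN 2390017 is 18 July 1831 in the Gregorian calendar.
In the Julian calendar that day is 1831-07-06.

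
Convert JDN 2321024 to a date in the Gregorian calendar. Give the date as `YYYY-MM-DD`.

Counting from JDN 2299161 = 15 Oct 1582 gives an offset of 21863 days.

1642-08-24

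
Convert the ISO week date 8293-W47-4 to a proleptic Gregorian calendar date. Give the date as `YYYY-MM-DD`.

8293-11-23

ISO week 1 of 8293 is the week containing the first Thursday of 8293.
Week 47, day 4 (Thursday) lands on 8293-11-23.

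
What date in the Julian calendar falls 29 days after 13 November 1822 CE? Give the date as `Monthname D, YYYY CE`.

Counting 29 days forward from JDN 2386860 reaches JDN 2386889, which is December 12, 1822 CE.

December 12, 1822 CE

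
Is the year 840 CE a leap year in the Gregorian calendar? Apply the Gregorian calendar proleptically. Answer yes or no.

yes

840 is divisible by 4 and not by 100, so it is a leap year.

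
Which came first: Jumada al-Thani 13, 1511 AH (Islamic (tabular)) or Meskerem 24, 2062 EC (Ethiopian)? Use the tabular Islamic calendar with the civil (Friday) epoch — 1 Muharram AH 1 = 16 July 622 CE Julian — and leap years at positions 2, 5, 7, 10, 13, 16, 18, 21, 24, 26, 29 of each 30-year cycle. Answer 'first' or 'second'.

second

The two dates have Julian Day Numbers 2483694 and 2477024 respectively.
Since 2477024 < 2483694, the second date comes first.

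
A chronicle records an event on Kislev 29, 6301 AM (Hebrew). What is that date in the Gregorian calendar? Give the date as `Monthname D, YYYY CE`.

December 30, 2540 CE

Both dates share Julian Day Number 2649140; in the Gregorian calendar that is 30 December 2540 CE.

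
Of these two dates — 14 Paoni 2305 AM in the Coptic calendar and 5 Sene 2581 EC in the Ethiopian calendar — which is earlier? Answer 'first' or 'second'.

The two dates have Julian Day Numbers 2666849 and 2666840 respectively.
Since 2666840 < 2666849, the second date comes first.

second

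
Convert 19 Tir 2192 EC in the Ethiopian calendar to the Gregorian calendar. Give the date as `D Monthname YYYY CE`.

29 January 2200 CE

Both dates share Julian Day Number 2524622; in the Gregorian calendar that is 29 January 2200 CE.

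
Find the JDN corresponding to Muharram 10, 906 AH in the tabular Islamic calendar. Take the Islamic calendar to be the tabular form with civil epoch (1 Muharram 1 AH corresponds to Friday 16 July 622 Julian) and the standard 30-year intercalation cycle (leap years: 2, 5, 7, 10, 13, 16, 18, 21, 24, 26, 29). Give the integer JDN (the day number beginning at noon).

In the proleptic Gregorian calendar the same day is 16 August 1500.
JDN 2451545 is 1 January 2000 CE (Gregorian); the target day is −182394 days from there, so JDN = 2269151.

2269151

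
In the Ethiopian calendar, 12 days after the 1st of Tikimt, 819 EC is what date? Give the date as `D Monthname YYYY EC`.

13 Tikimt 819 EC

Counting 12 days forward from JDN 2023025 reaches JDN 2023037, which is 13 Tikimt 819 EC.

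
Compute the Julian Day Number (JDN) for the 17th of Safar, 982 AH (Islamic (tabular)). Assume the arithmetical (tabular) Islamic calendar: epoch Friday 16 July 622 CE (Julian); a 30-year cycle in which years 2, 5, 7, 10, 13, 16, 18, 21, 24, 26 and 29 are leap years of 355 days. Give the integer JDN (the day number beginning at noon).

Equivalently 18 June 1574 (proleptic Gregorian).
JDN 2451545 is 1 January 2000 CE (Gregorian); the target day is −155425 days from there, so JDN = 2296120.

2296120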